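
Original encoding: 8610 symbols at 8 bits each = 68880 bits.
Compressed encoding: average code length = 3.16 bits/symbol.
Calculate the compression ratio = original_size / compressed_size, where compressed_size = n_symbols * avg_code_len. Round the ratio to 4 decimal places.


original_size = n_symbols * orig_bits = 8610 * 8 = 68880 bits
compressed_size = n_symbols * avg_code_len = 8610 * 3.16 = 27207.6 bits
ratio = original_size / compressed_size = 68880 / 27207.6 = 2.5316

Compression ratio = 2.5316


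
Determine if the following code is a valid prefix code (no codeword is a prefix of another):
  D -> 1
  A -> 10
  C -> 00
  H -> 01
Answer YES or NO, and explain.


Checking each pair (does one codeword prefix another?):
  D='1' vs A='10': prefix -- VIOLATION

NO -- this is NOT a valid prefix code. D (1) is a prefix of A (10).


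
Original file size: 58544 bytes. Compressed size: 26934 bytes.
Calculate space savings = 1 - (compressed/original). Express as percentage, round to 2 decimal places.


ratio = compressed/original = 26934/58544 = 0.460064
savings = 1 - ratio = 1 - 0.460064 = 0.539936
as a percentage: 0.539936 * 100 = 53.99%

Space savings = 1 - 26934/58544 = 53.99%


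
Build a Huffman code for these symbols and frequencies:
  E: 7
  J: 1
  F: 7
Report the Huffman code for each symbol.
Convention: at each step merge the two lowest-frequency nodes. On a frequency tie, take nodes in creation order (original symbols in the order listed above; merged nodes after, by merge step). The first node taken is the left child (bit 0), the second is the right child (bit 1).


Huffman tree construction:
Step 1: Merge J(1) + E(7) = 8
Step 2: Merge F(7) + (J+E)(8) = 15
Read each symbol's code off the tree from the root (left child = 0, right child = 1).

Codes:
  E: 11 (length 2)
  J: 10 (length 2)
  F: 0 (length 1)
Average code length: 23/15 = 1.5333 bits/symbol


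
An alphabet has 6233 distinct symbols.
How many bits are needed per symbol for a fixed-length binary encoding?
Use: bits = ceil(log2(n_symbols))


log2(6233) = 12.6057
Bracket: 2^12 = 4096 < 6233 <= 2^13 = 8192
So ceil(log2(6233)) = 13

bits = ceil(log2(6233)) = ceil(12.6057) = 13 bits


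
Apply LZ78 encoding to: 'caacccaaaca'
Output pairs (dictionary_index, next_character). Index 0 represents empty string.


LZ78 encoding steps:
Dictionary: {0: ''}
Step 1: w='' (idx 0), next='c' -> output (0, 'c'), add 'c' as idx 1
Step 2: w='' (idx 0), next='a' -> output (0, 'a'), add 'a' as idx 2
Step 3: w='a' (idx 2), next='c' -> output (2, 'c'), add 'ac' as idx 3
Step 4: w='c' (idx 1), next='c' -> output (1, 'c'), add 'cc' as idx 4
Step 5: w='a' (idx 2), next='a' -> output (2, 'a'), add 'aa' as idx 5
Step 6: w='ac' (idx 3), next='a' -> output (3, 'a'), add 'aca' as idx 6


Encoded: [(0, 'c'), (0, 'a'), (2, 'c'), (1, 'c'), (2, 'a'), (3, 'a')]


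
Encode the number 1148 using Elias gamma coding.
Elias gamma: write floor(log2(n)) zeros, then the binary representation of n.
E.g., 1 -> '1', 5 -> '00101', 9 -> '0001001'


num_bits = floor(log2(1148)) + 1 = 11
leading_zeros = num_bits - 1 = 10
binary(1148) = 10001111100

Elias gamma(1148) = '0000000000' + '10001111100' = 000000000010001111100 (21 bits)


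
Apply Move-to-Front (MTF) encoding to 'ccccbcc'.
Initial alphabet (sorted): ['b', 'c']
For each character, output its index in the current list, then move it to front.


MTF encoding:
'c': index 1 in ['b', 'c'] -> ['c', 'b']
'c': index 0 in ['c', 'b'] -> ['c', 'b']
'c': index 0 in ['c', 'b'] -> ['c', 'b']
'c': index 0 in ['c', 'b'] -> ['c', 'b']
'b': index 1 in ['c', 'b'] -> ['b', 'c']
'c': index 1 in ['b', 'c'] -> ['c', 'b']
'c': index 0 in ['c', 'b'] -> ['c', 'b']


Output: [1, 0, 0, 0, 1, 1, 0]


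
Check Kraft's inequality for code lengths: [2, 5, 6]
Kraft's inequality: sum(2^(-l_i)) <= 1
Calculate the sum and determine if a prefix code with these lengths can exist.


Sum = 2^(-2) + 2^(-5) + 2^(-6)
    = 0.25 + 0.03125 + 0.015625
    = 19/64 = 0.296875
Since 0.296875 <= 1, Kraft's inequality IS satisfied.
A prefix code with these lengths CAN exist.

Kraft sum = 0.296875. Satisfied.


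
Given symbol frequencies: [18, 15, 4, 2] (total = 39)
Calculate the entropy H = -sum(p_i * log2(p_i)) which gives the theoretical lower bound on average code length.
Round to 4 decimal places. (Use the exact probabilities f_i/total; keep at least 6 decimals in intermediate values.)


Per-symbol terms -p_i * log2(p_i) with p_i = f_i/39:
  p = 18/39 = 0.461538: log2(p) = -1.115477, -p*log2(p) = 0.514836
  p = 15/39 = 0.384615: log2(p) = -1.378512, -p*log2(p) = 0.530197
  p = 4/39 = 0.102564: log2(p) = -3.285402, -p*log2(p) = 0.336964
  p = 2/39 = 0.051282: log2(p) = -4.285402, -p*log2(p) = 0.219764
H = 0.514836 + 0.530197 + 0.336964 + 0.219764 = 1.601761

H = 1.6018 bits/symbol


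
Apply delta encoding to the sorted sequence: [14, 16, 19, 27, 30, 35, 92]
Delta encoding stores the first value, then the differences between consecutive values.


First value: 14
Deltas:
  16 - 14 = 2
  19 - 16 = 3
  27 - 19 = 8
  30 - 27 = 3
  35 - 30 = 5
  92 - 35 = 57


Delta encoded: [14, 2, 3, 8, 3, 5, 57]


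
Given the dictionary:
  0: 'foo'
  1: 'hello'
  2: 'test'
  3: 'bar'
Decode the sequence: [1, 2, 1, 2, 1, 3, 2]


Look up each index in the dictionary:
  1 -> 'hello'
  2 -> 'test'
  1 -> 'hello'
  2 -> 'test'
  1 -> 'hello'
  3 -> 'bar'
  2 -> 'test'

Decoded: "hello test hello test hello bar test"


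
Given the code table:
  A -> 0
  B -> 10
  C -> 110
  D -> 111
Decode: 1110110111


Decoding:
111 -> D
0 -> A
110 -> C
111 -> D


Result: DACD


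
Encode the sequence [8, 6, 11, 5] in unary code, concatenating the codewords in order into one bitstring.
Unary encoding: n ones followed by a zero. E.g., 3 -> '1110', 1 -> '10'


Encode each number as n ones followed by a terminating 0:
  8 -> 111111110 (9 bits)
  6 -> 1111110 (7 bits)
  11 -> 111111111110 (12 bits)
  5 -> 111110 (6 bits)
Total length = 9 + 7 + 12 + 6 = 34 bits.

Unary([8, 6, 11, 5]) = 1111111101111110111111111110111110 (34 bits)


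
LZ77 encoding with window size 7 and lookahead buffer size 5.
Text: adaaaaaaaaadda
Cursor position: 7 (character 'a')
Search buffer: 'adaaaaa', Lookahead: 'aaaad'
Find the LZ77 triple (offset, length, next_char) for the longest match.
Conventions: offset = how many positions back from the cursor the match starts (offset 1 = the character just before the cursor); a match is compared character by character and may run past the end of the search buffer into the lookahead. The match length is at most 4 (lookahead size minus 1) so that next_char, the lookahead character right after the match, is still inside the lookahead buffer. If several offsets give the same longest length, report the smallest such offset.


Try each offset into the search buffer:
  offset=1 (pos 6, char 'a'): match length 4
  offset=2 (pos 5, char 'a'): match length 4
  offset=3 (pos 4, char 'a'): match length 4
  offset=4 (pos 3, char 'a'): match length 4
  offset=5 (pos 2, char 'a'): match length 4
  offset=6 (pos 1, char 'd'): match length 0
  offset=7 (pos 0, char 'a'): match length 1
Longest match has length 4, found at offsets 1, 2, 3, 4, 5; take the smallest, offset 1.
next_char = character at position 7 + 4 = 11 -> 'd'

Best match: offset=1, length=4 (matching 'aaaa' starting at position 6)
LZ77 triple: (1, 4, 'd')


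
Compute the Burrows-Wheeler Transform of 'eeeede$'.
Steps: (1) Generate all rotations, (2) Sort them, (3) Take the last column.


Rotations (sorted):
  0: $eeeede -> last char: e
  1: de$eeee -> last char: e
  2: e$eeeed -> last char: d
  3: ede$eee -> last char: e
  4: eede$ee -> last char: e
  5: eeede$e -> last char: e
  6: eeeede$ -> last char: $


BWT = eedeee$


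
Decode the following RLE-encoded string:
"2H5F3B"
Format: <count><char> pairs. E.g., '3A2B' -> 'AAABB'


Expanding each <count><char> pair:
  2H -> 'HH'
  5F -> 'FFFFF'
  3B -> 'BBB'

Decoded = HHFFFFFBBB


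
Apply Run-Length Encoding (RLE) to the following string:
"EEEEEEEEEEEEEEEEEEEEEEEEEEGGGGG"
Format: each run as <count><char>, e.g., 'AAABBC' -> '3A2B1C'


Scanning runs left to right:
  i=0: run of 'E' x 26 -> '26E'
  i=26: run of 'G' x 5 -> '5G'

RLE = 26E5G


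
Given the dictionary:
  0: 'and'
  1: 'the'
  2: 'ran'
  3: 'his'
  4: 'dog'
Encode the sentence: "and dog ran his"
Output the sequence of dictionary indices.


Look up each word in the dictionary:
  'and' -> 0
  'dog' -> 4
  'ran' -> 2
  'his' -> 3

Encoded: [0, 4, 2, 3]


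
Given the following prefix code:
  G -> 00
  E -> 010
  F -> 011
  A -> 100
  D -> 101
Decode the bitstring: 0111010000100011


Decoding step by step:
Bits 011 -> F
Bits 101 -> D
Bits 00 -> G
Bits 00 -> G
Bits 100 -> A
Bits 011 -> F


Decoded message: FDGGAF


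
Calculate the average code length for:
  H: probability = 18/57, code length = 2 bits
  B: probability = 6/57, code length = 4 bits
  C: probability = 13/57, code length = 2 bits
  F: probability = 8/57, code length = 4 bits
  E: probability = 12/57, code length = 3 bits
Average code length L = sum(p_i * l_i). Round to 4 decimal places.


Weighted contributions p_i * l_i:
  H: (18/57) * 2 = 36/57
  B: (6/57) * 4 = 24/57
  C: (13/57) * 2 = 26/57
  F: (8/57) * 4 = 32/57
  E: (12/57) * 3 = 36/57
Sum = (36 + 24 + 26 + 32 + 36)/57 = 154/57

L = 154/57 = 2.7018 bits/symbol


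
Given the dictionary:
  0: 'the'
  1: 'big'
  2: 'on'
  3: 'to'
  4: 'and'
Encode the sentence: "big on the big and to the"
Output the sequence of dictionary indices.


Look up each word in the dictionary:
  'big' -> 1
  'on' -> 2
  'the' -> 0
  'big' -> 1
  'and' -> 4
  'to' -> 3
  'the' -> 0

Encoded: [1, 2, 0, 1, 4, 3, 0]


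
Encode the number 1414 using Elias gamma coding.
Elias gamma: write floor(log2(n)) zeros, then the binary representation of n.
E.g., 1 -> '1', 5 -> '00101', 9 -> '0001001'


num_bits = floor(log2(1414)) + 1 = 11
leading_zeros = num_bits - 1 = 10
binary(1414) = 10110000110

Elias gamma(1414) = '0000000000' + '10110000110' = 000000000010110000110 (21 bits)


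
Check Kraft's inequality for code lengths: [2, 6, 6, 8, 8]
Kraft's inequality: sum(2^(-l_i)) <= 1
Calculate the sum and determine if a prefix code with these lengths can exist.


Sum = 2^(-2) + 2^(-6) + 2^(-6) + 2^(-8) + 2^(-8)
    = 0.25 + 0.015625 + 0.015625 + 0.00390625 + 0.00390625
    = 74/256 = 0.2890625
Since 0.2890625 <= 1, Kraft's inequality IS satisfied.
A prefix code with these lengths CAN exist.

Kraft sum = 0.2890625. Satisfied.


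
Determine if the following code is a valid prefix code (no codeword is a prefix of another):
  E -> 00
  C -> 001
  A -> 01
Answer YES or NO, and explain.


Checking each pair (does one codeword prefix another?):
  E='00' vs C='001': prefix -- VIOLATION

NO -- this is NOT a valid prefix code. E (00) is a prefix of C (001).


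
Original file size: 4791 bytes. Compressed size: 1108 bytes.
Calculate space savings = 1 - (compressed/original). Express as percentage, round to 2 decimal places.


ratio = compressed/original = 1108/4791 = 0.231267
savings = 1 - ratio = 1 - 0.231267 = 0.768733
as a percentage: 0.768733 * 100 = 76.87%

Space savings = 1 - 1108/4791 = 76.87%


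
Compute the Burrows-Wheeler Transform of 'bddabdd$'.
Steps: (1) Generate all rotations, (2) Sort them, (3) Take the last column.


Rotations (sorted):
  0: $bddabdd -> last char: d
  1: abdd$bdd -> last char: d
  2: bdd$bdda -> last char: a
  3: bddabdd$ -> last char: $
  4: d$bddabd -> last char: d
  5: dabdd$bd -> last char: d
  6: dd$bddab -> last char: b
  7: ddabdd$b -> last char: b


BWT = dda$ddbb


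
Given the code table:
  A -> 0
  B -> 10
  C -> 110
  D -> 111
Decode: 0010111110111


Decoding:
0 -> A
0 -> A
10 -> B
111 -> D
110 -> C
111 -> D


Result: AABDCD


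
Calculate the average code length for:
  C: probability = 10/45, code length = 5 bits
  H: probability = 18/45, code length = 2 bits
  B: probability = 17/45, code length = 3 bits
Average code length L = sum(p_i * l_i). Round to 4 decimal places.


Weighted contributions p_i * l_i:
  C: (10/45) * 5 = 50/45
  H: (18/45) * 2 = 36/45
  B: (17/45) * 3 = 51/45
Sum = (50 + 36 + 51)/45 = 137/45

L = 137/45 = 3.0444 bits/symbol


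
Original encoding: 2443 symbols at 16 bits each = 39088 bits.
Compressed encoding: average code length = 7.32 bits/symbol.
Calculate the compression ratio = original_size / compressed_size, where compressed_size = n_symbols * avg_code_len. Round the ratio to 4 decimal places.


original_size = n_symbols * orig_bits = 2443 * 16 = 39088 bits
compressed_size = n_symbols * avg_code_len = 2443 * 7.32 = 17882.76 bits
ratio = original_size / compressed_size = 39088 / 17882.76 = 2.1858

Compression ratio = 2.1858


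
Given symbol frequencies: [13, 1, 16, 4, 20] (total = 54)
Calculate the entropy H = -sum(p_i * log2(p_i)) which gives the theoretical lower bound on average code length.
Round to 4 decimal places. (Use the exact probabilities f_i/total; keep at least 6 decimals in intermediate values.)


Per-symbol terms -p_i * log2(p_i) with p_i = f_i/54:
  p = 13/54 = 0.240741: log2(p) = -2.054448, -p*log2(p) = 0.494589
  p = 1/54 = 0.018519: log2(p) = -5.754888, -p*log2(p) = 0.106572
  p = 16/54 = 0.296296: log2(p) = -1.754888, -p*log2(p) = 0.519967
  p = 4/54 = 0.074074: log2(p) = -3.754888, -p*log2(p) = 0.278140
  p = 20/54 = 0.370370: log2(p) = -1.432959, -p*log2(p) = 0.530726
H = 0.494589 + 0.106572 + 0.519967 + 0.278140 + 0.530726 = 1.929994

H = 1.93 bits/symbol


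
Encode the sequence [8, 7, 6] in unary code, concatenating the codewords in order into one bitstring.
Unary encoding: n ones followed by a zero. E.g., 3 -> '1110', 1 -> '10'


Encode each number as n ones followed by a terminating 0:
  8 -> 111111110 (9 bits)
  7 -> 11111110 (8 bits)
  6 -> 1111110 (7 bits)
Total length = 9 + 8 + 7 = 24 bits.

Unary([8, 7, 6]) = 111111110111111101111110 (24 bits)


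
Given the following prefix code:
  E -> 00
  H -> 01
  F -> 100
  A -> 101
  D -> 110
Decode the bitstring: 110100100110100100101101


Decoding step by step:
Bits 110 -> D
Bits 100 -> F
Bits 100 -> F
Bits 110 -> D
Bits 100 -> F
Bits 100 -> F
Bits 101 -> A
Bits 101 -> A


Decoded message: DFFDFFAA


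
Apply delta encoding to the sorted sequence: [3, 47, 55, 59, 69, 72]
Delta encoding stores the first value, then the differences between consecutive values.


First value: 3
Deltas:
  47 - 3 = 44
  55 - 47 = 8
  59 - 55 = 4
  69 - 59 = 10
  72 - 69 = 3


Delta encoded: [3, 44, 8, 4, 10, 3]


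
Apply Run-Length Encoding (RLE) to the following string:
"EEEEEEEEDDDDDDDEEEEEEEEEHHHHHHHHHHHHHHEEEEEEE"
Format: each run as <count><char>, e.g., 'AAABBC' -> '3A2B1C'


Scanning runs left to right:
  i=0: run of 'E' x 8 -> '8E'
  i=8: run of 'D' x 7 -> '7D'
  i=15: run of 'E' x 9 -> '9E'
  i=24: run of 'H' x 14 -> '14H'
  i=38: run of 'E' x 7 -> '7E'

RLE = 8E7D9E14H7E


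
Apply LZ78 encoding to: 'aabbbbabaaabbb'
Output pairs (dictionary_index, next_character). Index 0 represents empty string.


LZ78 encoding steps:
Dictionary: {0: ''}
Step 1: w='' (idx 0), next='a' -> output (0, 'a'), add 'a' as idx 1
Step 2: w='a' (idx 1), next='b' -> output (1, 'b'), add 'ab' as idx 2
Step 3: w='' (idx 0), next='b' -> output (0, 'b'), add 'b' as idx 3
Step 4: w='b' (idx 3), next='b' -> output (3, 'b'), add 'bb' as idx 4
Step 5: w='ab' (idx 2), next='a' -> output (2, 'a'), add 'aba' as idx 5
Step 6: w='a' (idx 1), next='a' -> output (1, 'a'), add 'aa' as idx 6
Step 7: w='bb' (idx 4), next='b' -> output (4, 'b'), add 'bbb' as idx 7


Encoded: [(0, 'a'), (1, 'b'), (0, 'b'), (3, 'b'), (2, 'a'), (1, 'a'), (4, 'b')]


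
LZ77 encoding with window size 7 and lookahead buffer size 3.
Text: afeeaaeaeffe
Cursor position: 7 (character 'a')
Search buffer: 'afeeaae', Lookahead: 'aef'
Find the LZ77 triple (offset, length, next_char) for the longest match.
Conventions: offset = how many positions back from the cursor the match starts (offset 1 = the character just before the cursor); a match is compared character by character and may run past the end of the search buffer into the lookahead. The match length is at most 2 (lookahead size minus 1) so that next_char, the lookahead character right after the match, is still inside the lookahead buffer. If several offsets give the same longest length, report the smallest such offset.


Try each offset into the search buffer:
  offset=1 (pos 6, char 'e'): match length 0
  offset=2 (pos 5, char 'a'): match length 2
  offset=3 (pos 4, char 'a'): match length 1
  offset=4 (pos 3, char 'e'): match length 0
  offset=5 (pos 2, char 'e'): match length 0
  offset=6 (pos 1, char 'f'): match length 0
  offset=7 (pos 0, char 'a'): match length 1
Longest match has length 2 at offset 2.
next_char = character at position 7 + 2 = 9 -> 'f'

Best match: offset=2, length=2 (matching 'ae' starting at position 5)
LZ77 triple: (2, 2, 'f')


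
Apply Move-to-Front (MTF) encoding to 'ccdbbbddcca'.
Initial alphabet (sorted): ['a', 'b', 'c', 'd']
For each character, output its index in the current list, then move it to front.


MTF encoding:
'c': index 2 in ['a', 'b', 'c', 'd'] -> ['c', 'a', 'b', 'd']
'c': index 0 in ['c', 'a', 'b', 'd'] -> ['c', 'a', 'b', 'd']
'd': index 3 in ['c', 'a', 'b', 'd'] -> ['d', 'c', 'a', 'b']
'b': index 3 in ['d', 'c', 'a', 'b'] -> ['b', 'd', 'c', 'a']
'b': index 0 in ['b', 'd', 'c', 'a'] -> ['b', 'd', 'c', 'a']
'b': index 0 in ['b', 'd', 'c', 'a'] -> ['b', 'd', 'c', 'a']
'd': index 1 in ['b', 'd', 'c', 'a'] -> ['d', 'b', 'c', 'a']
'd': index 0 in ['d', 'b', 'c', 'a'] -> ['d', 'b', 'c', 'a']
'c': index 2 in ['d', 'b', 'c', 'a'] -> ['c', 'd', 'b', 'a']
'c': index 0 in ['c', 'd', 'b', 'a'] -> ['c', 'd', 'b', 'a']
'a': index 3 in ['c', 'd', 'b', 'a'] -> ['a', 'c', 'd', 'b']


Output: [2, 0, 3, 3, 0, 0, 1, 0, 2, 0, 3]


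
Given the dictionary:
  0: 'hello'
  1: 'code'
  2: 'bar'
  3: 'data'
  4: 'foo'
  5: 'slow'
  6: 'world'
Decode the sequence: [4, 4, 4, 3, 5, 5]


Look up each index in the dictionary:
  4 -> 'foo'
  4 -> 'foo'
  4 -> 'foo'
  3 -> 'data'
  5 -> 'slow'
  5 -> 'slow'

Decoded: "foo foo foo data slow slow"


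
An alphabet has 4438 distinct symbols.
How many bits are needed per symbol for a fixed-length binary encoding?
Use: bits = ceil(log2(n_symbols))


log2(4438) = 12.1157
Bracket: 2^12 = 4096 < 4438 <= 2^13 = 8192
So ceil(log2(4438)) = 13

bits = ceil(log2(4438)) = ceil(12.1157) = 13 bits


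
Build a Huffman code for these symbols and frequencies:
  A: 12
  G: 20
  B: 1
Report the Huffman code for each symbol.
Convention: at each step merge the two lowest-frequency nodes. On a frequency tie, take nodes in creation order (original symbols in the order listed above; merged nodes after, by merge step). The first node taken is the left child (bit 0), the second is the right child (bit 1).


Huffman tree construction:
Step 1: Merge B(1) + A(12) = 13
Step 2: Merge (B+A)(13) + G(20) = 33
Read each symbol's code off the tree from the root (left child = 0, right child = 1).

Codes:
  A: 01 (length 2)
  G: 1 (length 1)
  B: 00 (length 2)
Average code length: 46/33 = 1.3939 bits/symbol


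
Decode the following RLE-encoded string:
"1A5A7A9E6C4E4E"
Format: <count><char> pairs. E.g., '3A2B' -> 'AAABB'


Expanding each <count><char> pair:
  1A -> 'A'
  5A -> 'AAAAA'
  7A -> 'AAAAAAA'
  9E -> 'EEEEEEEEE'
  6C -> 'CCCCCC'
  4E -> 'EEEE'
  4E -> 'EEEE'

Decoded = AAAAAAAAAAAAAEEEEEEEEECCCCCCEEEEEEEE


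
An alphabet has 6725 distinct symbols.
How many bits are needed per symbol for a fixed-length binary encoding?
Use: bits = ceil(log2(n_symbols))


log2(6725) = 12.7153
Bracket: 2^12 = 4096 < 6725 <= 2^13 = 8192
So ceil(log2(6725)) = 13

bits = ceil(log2(6725)) = ceil(12.7153) = 13 bits


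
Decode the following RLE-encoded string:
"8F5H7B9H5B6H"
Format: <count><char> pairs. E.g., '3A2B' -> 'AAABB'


Expanding each <count><char> pair:
  8F -> 'FFFFFFFF'
  5H -> 'HHHHH'
  7B -> 'BBBBBBB'
  9H -> 'HHHHHHHHH'
  5B -> 'BBBBB'
  6H -> 'HHHHHH'

Decoded = FFFFFFFFHHHHHBBBBBBBHHHHHHHHHBBBBBHHHHHH


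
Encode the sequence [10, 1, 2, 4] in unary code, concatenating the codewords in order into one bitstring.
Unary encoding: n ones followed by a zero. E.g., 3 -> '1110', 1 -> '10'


Encode each number as n ones followed by a terminating 0:
  10 -> 11111111110 (11 bits)
  1 -> 10 (2 bits)
  2 -> 110 (3 bits)
  4 -> 11110 (5 bits)
Total length = 11 + 2 + 3 + 5 = 21 bits.

Unary([10, 1, 2, 4]) = 111111111101011011110 (21 bits)


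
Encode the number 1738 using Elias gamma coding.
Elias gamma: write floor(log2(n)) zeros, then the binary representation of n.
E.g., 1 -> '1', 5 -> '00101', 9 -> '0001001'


num_bits = floor(log2(1738)) + 1 = 11
leading_zeros = num_bits - 1 = 10
binary(1738) = 11011001010

Elias gamma(1738) = '0000000000' + '11011001010' = 000000000011011001010 (21 bits)


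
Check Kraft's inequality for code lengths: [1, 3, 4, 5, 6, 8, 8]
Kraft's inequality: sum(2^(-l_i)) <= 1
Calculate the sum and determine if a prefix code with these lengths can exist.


Sum = 2^(-1) + 2^(-3) + 2^(-4) + 2^(-5) + 2^(-6) + 2^(-8) + 2^(-8)
    = 0.5 + 0.125 + 0.0625 + 0.03125 + 0.015625 + 0.00390625 + 0.00390625
    = 190/256 = 0.7421875
Since 0.7421875 <= 1, Kraft's inequality IS satisfied.
A prefix code with these lengths CAN exist.

Kraft sum = 0.7421875. Satisfied.


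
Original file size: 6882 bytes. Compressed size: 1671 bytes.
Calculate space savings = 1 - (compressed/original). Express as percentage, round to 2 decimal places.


ratio = compressed/original = 1671/6882 = 0.242807
savings = 1 - ratio = 1 - 0.242807 = 0.757193
as a percentage: 0.757193 * 100 = 75.72%

Space savings = 1 - 1671/6882 = 75.72%


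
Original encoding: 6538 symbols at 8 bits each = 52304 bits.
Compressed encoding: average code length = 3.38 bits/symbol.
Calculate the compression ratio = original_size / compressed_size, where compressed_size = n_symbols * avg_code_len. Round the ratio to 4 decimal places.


original_size = n_symbols * orig_bits = 6538 * 8 = 52304 bits
compressed_size = n_symbols * avg_code_len = 6538 * 3.38 = 22098.44 bits
ratio = original_size / compressed_size = 52304 / 22098.44 = 2.3669

Compression ratio = 2.3669


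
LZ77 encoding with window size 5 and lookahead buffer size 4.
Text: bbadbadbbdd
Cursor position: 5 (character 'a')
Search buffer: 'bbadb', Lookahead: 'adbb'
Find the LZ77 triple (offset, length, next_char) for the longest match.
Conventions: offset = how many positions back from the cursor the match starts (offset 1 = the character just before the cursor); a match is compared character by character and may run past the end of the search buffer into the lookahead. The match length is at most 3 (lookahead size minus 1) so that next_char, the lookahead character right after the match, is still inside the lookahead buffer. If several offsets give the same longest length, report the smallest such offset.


Try each offset into the search buffer:
  offset=1 (pos 4, char 'b'): match length 0
  offset=2 (pos 3, char 'd'): match length 0
  offset=3 (pos 2, char 'a'): match length 3
  offset=4 (pos 1, char 'b'): match length 0
  offset=5 (pos 0, char 'b'): match length 0
Longest match has length 3 at offset 3.
next_char = character at position 5 + 3 = 8 -> 'b'

Best match: offset=3, length=3 (matching 'adb' starting at position 2)
LZ77 triple: (3, 3, 'b')


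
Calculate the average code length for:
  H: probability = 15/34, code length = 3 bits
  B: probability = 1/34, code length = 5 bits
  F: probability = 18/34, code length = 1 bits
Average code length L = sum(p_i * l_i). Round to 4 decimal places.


Weighted contributions p_i * l_i:
  H: (15/34) * 3 = 45/34
  B: (1/34) * 5 = 5/34
  F: (18/34) * 1 = 18/34
Sum = (45 + 5 + 18)/34 = 68/34

L = 68/34 = 2.0000 bits/symbol


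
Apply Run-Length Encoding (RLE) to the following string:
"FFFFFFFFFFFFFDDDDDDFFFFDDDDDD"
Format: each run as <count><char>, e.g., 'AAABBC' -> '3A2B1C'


Scanning runs left to right:
  i=0: run of 'F' x 13 -> '13F'
  i=13: run of 'D' x 6 -> '6D'
  i=19: run of 'F' x 4 -> '4F'
  i=23: run of 'D' x 6 -> '6D'

RLE = 13F6D4F6D


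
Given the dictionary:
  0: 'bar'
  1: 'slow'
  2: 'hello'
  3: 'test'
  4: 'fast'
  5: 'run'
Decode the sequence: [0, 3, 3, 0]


Look up each index in the dictionary:
  0 -> 'bar'
  3 -> 'test'
  3 -> 'test'
  0 -> 'bar'

Decoded: "bar test test bar"


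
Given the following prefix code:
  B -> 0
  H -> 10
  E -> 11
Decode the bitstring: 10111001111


Decoding step by step:
Bits 10 -> H
Bits 11 -> E
Bits 10 -> H
Bits 0 -> B
Bits 11 -> E
Bits 11 -> E


Decoded message: HEHBEE


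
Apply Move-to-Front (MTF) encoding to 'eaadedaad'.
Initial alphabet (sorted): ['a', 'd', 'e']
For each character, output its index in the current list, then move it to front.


MTF encoding:
'e': index 2 in ['a', 'd', 'e'] -> ['e', 'a', 'd']
'a': index 1 in ['e', 'a', 'd'] -> ['a', 'e', 'd']
'a': index 0 in ['a', 'e', 'd'] -> ['a', 'e', 'd']
'd': index 2 in ['a', 'e', 'd'] -> ['d', 'a', 'e']
'e': index 2 in ['d', 'a', 'e'] -> ['e', 'd', 'a']
'd': index 1 in ['e', 'd', 'a'] -> ['d', 'e', 'a']
'a': index 2 in ['d', 'e', 'a'] -> ['a', 'd', 'e']
'a': index 0 in ['a', 'd', 'e'] -> ['a', 'd', 'e']
'd': index 1 in ['a', 'd', 'e'] -> ['d', 'a', 'e']


Output: [2, 1, 0, 2, 2, 1, 2, 0, 1]


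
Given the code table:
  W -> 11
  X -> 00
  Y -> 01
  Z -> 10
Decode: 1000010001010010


Decoding:
10 -> Z
00 -> X
01 -> Y
00 -> X
01 -> Y
01 -> Y
00 -> X
10 -> Z


Result: ZXYXYYXZ


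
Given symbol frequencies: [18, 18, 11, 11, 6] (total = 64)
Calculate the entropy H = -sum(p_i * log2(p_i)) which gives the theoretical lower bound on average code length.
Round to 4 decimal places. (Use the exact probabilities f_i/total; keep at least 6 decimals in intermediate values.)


Per-symbol terms -p_i * log2(p_i) with p_i = f_i/64:
  p = 18/64 = 0.281250: log2(p) = -1.830075, -p*log2(p) = 0.514709
  p = 18/64 = 0.281250: log2(p) = -1.830075, -p*log2(p) = 0.514709
  p = 11/64 = 0.171875: log2(p) = -2.540568, -p*log2(p) = 0.436660
  p = 11/64 = 0.171875: log2(p) = -2.540568, -p*log2(p) = 0.436660
  p = 6/64 = 0.093750: log2(p) = -3.415037, -p*log2(p) = 0.320160
H = 0.514709 + 0.514709 + 0.436660 + 0.436660 + 0.320160 = 2.222898

H = 2.2229 bits/symbol


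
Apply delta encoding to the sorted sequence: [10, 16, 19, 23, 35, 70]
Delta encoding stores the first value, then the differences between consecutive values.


First value: 10
Deltas:
  16 - 10 = 6
  19 - 16 = 3
  23 - 19 = 4
  35 - 23 = 12
  70 - 35 = 35


Delta encoded: [10, 6, 3, 4, 12, 35]


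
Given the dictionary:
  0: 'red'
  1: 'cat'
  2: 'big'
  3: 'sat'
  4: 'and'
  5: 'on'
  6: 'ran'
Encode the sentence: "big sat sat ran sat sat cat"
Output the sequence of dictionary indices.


Look up each word in the dictionary:
  'big' -> 2
  'sat' -> 3
  'sat' -> 3
  'ran' -> 6
  'sat' -> 3
  'sat' -> 3
  'cat' -> 1

Encoded: [2, 3, 3, 6, 3, 3, 1]


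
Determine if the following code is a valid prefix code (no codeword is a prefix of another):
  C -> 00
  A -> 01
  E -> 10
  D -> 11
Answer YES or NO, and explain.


Checking each pair (does one codeword prefix another?):
  C='00' vs A='01': no prefix
  C='00' vs E='10': no prefix
  C='00' vs D='11': no prefix
  A='01' vs C='00': no prefix
  A='01' vs E='10': no prefix
  A='01' vs D='11': no prefix
  E='10' vs C='00': no prefix
  E='10' vs A='01': no prefix
  E='10' vs D='11': no prefix
  D='11' vs C='00': no prefix
  D='11' vs A='01': no prefix
  D='11' vs E='10': no prefix
No violation found over all pairs.

YES -- this is a valid prefix code. No codeword is a prefix of any other codeword.


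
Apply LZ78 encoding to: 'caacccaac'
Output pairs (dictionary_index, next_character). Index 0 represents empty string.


LZ78 encoding steps:
Dictionary: {0: ''}
Step 1: w='' (idx 0), next='c' -> output (0, 'c'), add 'c' as idx 1
Step 2: w='' (idx 0), next='a' -> output (0, 'a'), add 'a' as idx 2
Step 3: w='a' (idx 2), next='c' -> output (2, 'c'), add 'ac' as idx 3
Step 4: w='c' (idx 1), next='c' -> output (1, 'c'), add 'cc' as idx 4
Step 5: w='a' (idx 2), next='a' -> output (2, 'a'), add 'aa' as idx 5
Step 6: w='c' (idx 1), end of input -> output (1, '')


Encoded: [(0, 'c'), (0, 'a'), (2, 'c'), (1, 'c'), (2, 'a'), (1, '')]


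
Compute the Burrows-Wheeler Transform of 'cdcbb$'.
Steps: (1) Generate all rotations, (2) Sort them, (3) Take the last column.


Rotations (sorted):
  0: $cdcbb -> last char: b
  1: b$cdcb -> last char: b
  2: bb$cdc -> last char: c
  3: cbb$cd -> last char: d
  4: cdcbb$ -> last char: $
  5: dcbb$c -> last char: c


BWT = bbcd$c


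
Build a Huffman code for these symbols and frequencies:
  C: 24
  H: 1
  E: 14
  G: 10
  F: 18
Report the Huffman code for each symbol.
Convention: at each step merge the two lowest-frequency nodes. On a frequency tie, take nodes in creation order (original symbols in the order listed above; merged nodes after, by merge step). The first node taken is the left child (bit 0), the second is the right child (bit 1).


Huffman tree construction:
Step 1: Merge H(1) + G(10) = 11
Step 2: Merge (H+G)(11) + E(14) = 25
Step 3: Merge F(18) + C(24) = 42
Step 4: Merge ((H+G)+E)(25) + (F+C)(42) = 67
Read each symbol's code off the tree from the root (left child = 0, right child = 1).

Codes:
  C: 11 (length 2)
  H: 000 (length 3)
  E: 01 (length 2)
  G: 001 (length 3)
  F: 10 (length 2)
Average code length: 145/67 = 2.1642 bits/symbol


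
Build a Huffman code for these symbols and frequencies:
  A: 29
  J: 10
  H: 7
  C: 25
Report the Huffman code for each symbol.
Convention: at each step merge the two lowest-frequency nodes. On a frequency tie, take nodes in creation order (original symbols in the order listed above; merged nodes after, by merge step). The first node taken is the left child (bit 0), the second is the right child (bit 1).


Huffman tree construction:
Step 1: Merge H(7) + J(10) = 17
Step 2: Merge (H+J)(17) + C(25) = 42
Step 3: Merge A(29) + ((H+J)+C)(42) = 71
Read each symbol's code off the tree from the root (left child = 0, right child = 1).

Codes:
  A: 0 (length 1)
  J: 101 (length 3)
  H: 100 (length 3)
  C: 11 (length 2)
Average code length: 130/71 = 1.8310 bits/symbol


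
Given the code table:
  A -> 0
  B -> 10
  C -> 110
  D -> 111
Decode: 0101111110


Decoding:
0 -> A
10 -> B
111 -> D
111 -> D
0 -> A


Result: ABDDA


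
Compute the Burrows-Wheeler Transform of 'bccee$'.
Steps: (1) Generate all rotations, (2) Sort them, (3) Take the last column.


Rotations (sorted):
  0: $bccee -> last char: e
  1: bccee$ -> last char: $
  2: ccee$b -> last char: b
  3: cee$bc -> last char: c
  4: e$bcce -> last char: e
  5: ee$bcc -> last char: c


BWT = e$bcec


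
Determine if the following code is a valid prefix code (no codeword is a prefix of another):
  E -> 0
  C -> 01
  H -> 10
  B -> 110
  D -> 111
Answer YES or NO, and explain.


Checking each pair (does one codeword prefix another?):
  E='0' vs C='01': prefix -- VIOLATION

NO -- this is NOT a valid prefix code. E (0) is a prefix of C (01).


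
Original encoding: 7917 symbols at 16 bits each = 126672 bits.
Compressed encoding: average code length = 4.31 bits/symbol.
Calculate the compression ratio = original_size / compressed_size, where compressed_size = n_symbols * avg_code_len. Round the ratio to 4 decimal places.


original_size = n_symbols * orig_bits = 7917 * 16 = 126672 bits
compressed_size = n_symbols * avg_code_len = 7917 * 4.31 = 34122.27 bits
ratio = original_size / compressed_size = 126672 / 34122.27 = 3.7123

Compression ratio = 3.7123


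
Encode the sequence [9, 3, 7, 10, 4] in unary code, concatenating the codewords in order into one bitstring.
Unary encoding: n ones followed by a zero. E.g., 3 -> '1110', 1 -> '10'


Encode each number as n ones followed by a terminating 0:
  9 -> 1111111110 (10 bits)
  3 -> 1110 (4 bits)
  7 -> 11111110 (8 bits)
  10 -> 11111111110 (11 bits)
  4 -> 11110 (5 bits)
Total length = 10 + 4 + 8 + 11 + 5 = 38 bits.

Unary([9, 3, 7, 10, 4]) = 11111111101110111111101111111111011110 (38 bits)


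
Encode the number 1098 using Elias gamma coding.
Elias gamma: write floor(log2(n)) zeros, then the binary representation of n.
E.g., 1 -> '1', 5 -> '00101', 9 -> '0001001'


num_bits = floor(log2(1098)) + 1 = 11
leading_zeros = num_bits - 1 = 10
binary(1098) = 10001001010

Elias gamma(1098) = '0000000000' + '10001001010' = 000000000010001001010 (21 bits)


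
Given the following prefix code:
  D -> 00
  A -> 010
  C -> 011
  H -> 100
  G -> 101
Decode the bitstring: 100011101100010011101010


Decoding step by step:
Bits 100 -> H
Bits 011 -> C
Bits 101 -> G
Bits 100 -> H
Bits 010 -> A
Bits 011 -> C
Bits 101 -> G
Bits 010 -> A


Decoded message: HCGHACGA


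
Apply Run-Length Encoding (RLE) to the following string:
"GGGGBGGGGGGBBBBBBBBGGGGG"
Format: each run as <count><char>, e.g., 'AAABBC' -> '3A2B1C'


Scanning runs left to right:
  i=0: run of 'G' x 4 -> '4G'
  i=4: run of 'B' x 1 -> '1B'
  i=5: run of 'G' x 6 -> '6G'
  i=11: run of 'B' x 8 -> '8B'
  i=19: run of 'G' x 5 -> '5G'

RLE = 4G1B6G8B5G


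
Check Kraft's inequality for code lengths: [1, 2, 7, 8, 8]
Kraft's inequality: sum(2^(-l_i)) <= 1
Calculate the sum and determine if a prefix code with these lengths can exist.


Sum = 2^(-1) + 2^(-2) + 2^(-7) + 2^(-8) + 2^(-8)
    = 0.5 + 0.25 + 0.0078125 + 0.00390625 + 0.00390625
    = 196/256 = 0.765625
Since 0.765625 <= 1, Kraft's inequality IS satisfied.
A prefix code with these lengths CAN exist.

Kraft sum = 0.765625. Satisfied.


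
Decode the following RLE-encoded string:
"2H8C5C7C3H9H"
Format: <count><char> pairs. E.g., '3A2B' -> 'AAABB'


Expanding each <count><char> pair:
  2H -> 'HH'
  8C -> 'CCCCCCCC'
  5C -> 'CCCCC'
  7C -> 'CCCCCCC'
  3H -> 'HHH'
  9H -> 'HHHHHHHHH'

Decoded = HHCCCCCCCCCCCCCCCCCCCCHHHHHHHHHHHH


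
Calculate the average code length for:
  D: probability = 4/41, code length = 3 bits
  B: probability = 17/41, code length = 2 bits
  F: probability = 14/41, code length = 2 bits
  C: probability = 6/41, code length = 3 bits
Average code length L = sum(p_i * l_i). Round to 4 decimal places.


Weighted contributions p_i * l_i:
  D: (4/41) * 3 = 12/41
  B: (17/41) * 2 = 34/41
  F: (14/41) * 2 = 28/41
  C: (6/41) * 3 = 18/41
Sum = (12 + 34 + 28 + 18)/41 = 92/41

L = 92/41 = 2.2439 bits/symbol


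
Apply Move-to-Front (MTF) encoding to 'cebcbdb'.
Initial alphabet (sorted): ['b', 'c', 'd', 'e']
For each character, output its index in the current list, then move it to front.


MTF encoding:
'c': index 1 in ['b', 'c', 'd', 'e'] -> ['c', 'b', 'd', 'e']
'e': index 3 in ['c', 'b', 'd', 'e'] -> ['e', 'c', 'b', 'd']
'b': index 2 in ['e', 'c', 'b', 'd'] -> ['b', 'e', 'c', 'd']
'c': index 2 in ['b', 'e', 'c', 'd'] -> ['c', 'b', 'e', 'd']
'b': index 1 in ['c', 'b', 'e', 'd'] -> ['b', 'c', 'e', 'd']
'd': index 3 in ['b', 'c', 'e', 'd'] -> ['d', 'b', 'c', 'e']
'b': index 1 in ['d', 'b', 'c', 'e'] -> ['b', 'd', 'c', 'e']


Output: [1, 3, 2, 2, 1, 3, 1]


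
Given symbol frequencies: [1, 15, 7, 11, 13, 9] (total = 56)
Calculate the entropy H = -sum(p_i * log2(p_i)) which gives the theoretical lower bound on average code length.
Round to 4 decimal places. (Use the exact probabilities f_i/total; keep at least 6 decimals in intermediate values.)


Per-symbol terms -p_i * log2(p_i) with p_i = f_i/56:
  p = 1/56 = 0.017857: log2(p) = -5.807355, -p*log2(p) = 0.103703
  p = 15/56 = 0.267857: log2(p) = -1.900464, -p*log2(p) = 0.509053
  p = 7/56 = 0.125000: log2(p) = -3.000000, -p*log2(p) = 0.375000
  p = 11/56 = 0.196429: log2(p) = -2.347923, -p*log2(p) = 0.461199
  p = 13/56 = 0.232143: log2(p) = -2.106915, -p*log2(p) = 0.489105
  p = 9/56 = 0.160714: log2(p) = -2.637430, -p*log2(p) = 0.423873
H = 0.103703 + 0.509053 + 0.375000 + 0.461199 + 0.489105 + 0.423873 = 2.361933

H = 2.3619 bits/symbol


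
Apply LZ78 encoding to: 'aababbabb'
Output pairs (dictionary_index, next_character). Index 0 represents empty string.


LZ78 encoding steps:
Dictionary: {0: ''}
Step 1: w='' (idx 0), next='a' -> output (0, 'a'), add 'a' as idx 1
Step 2: w='a' (idx 1), next='b' -> output (1, 'b'), add 'ab' as idx 2
Step 3: w='ab' (idx 2), next='b' -> output (2, 'b'), add 'abb' as idx 3
Step 4: w='abb' (idx 3), end of input -> output (3, '')


Encoded: [(0, 'a'), (1, 'b'), (2, 'b'), (3, '')]


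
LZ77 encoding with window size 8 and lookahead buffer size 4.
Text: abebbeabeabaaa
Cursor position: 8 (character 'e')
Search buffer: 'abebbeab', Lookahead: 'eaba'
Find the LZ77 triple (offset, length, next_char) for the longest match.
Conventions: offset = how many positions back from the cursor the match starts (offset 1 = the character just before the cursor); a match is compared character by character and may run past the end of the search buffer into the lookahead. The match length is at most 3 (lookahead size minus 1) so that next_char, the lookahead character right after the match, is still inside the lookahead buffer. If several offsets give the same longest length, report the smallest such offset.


Try each offset into the search buffer:
  offset=1 (pos 7, char 'b'): match length 0
  offset=2 (pos 6, char 'a'): match length 0
  offset=3 (pos 5, char 'e'): match length 3
  offset=4 (pos 4, char 'b'): match length 0
  offset=5 (pos 3, char 'b'): match length 0
  offset=6 (pos 2, char 'e'): match length 1
  offset=7 (pos 1, char 'b'): match length 0
  offset=8 (pos 0, char 'a'): match length 0
Longest match has length 3 at offset 3.
next_char = character at position 8 + 3 = 11 -> 'a'

Best match: offset=3, length=3 (matching 'eab' starting at position 5)
LZ77 triple: (3, 3, 'a')


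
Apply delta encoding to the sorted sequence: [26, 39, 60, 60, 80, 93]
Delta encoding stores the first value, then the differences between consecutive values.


First value: 26
Deltas:
  39 - 26 = 13
  60 - 39 = 21
  60 - 60 = 0
  80 - 60 = 20
  93 - 80 = 13


Delta encoded: [26, 13, 21, 0, 20, 13]


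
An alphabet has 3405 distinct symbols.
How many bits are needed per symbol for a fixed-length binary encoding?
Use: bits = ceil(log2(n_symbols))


log2(3405) = 11.7334
Bracket: 2^11 = 2048 < 3405 <= 2^12 = 4096
So ceil(log2(3405)) = 12

bits = ceil(log2(3405)) = ceil(11.7334) = 12 bits


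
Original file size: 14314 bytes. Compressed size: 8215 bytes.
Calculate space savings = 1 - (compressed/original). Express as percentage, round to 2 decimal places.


ratio = compressed/original = 8215/14314 = 0.573914
savings = 1 - ratio = 1 - 0.573914 = 0.426086
as a percentage: 0.426086 * 100 = 42.61%

Space savings = 1 - 8215/14314 = 42.61%


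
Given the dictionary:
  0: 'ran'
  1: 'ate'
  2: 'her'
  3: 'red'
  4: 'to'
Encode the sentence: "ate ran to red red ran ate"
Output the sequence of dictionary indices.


Look up each word in the dictionary:
  'ate' -> 1
  'ran' -> 0
  'to' -> 4
  'red' -> 3
  'red' -> 3
  'ran' -> 0
  'ate' -> 1

Encoded: [1, 0, 4, 3, 3, 0, 1]


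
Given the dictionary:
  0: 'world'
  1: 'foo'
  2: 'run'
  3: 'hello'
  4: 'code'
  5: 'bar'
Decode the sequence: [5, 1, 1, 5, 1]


Look up each index in the dictionary:
  5 -> 'bar'
  1 -> 'foo'
  1 -> 'foo'
  5 -> 'bar'
  1 -> 'foo'

Decoded: "bar foo foo bar foo"


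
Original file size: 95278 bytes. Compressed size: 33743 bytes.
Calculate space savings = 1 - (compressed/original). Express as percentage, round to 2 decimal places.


ratio = compressed/original = 33743/95278 = 0.354153
savings = 1 - ratio = 1 - 0.354153 = 0.645847
as a percentage: 0.645847 * 100 = 64.58%

Space savings = 1 - 33743/95278 = 64.58%


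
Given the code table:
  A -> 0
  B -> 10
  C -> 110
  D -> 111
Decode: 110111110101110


Decoding:
110 -> C
111 -> D
110 -> C
10 -> B
111 -> D
0 -> A


Result: CDCBDA


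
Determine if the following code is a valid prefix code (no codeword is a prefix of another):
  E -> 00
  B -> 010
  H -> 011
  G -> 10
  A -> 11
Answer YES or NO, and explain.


Checking each pair (does one codeword prefix another?):
  E='00' vs B='010': no prefix
  E='00' vs H='011': no prefix
  E='00' vs G='10': no prefix
  E='00' vs A='11': no prefix
  B='010' vs E='00': no prefix
  B='010' vs H='011': no prefix
  B='010' vs G='10': no prefix
  B='010' vs A='11': no prefix
  H='011' vs E='00': no prefix
  H='011' vs B='010': no prefix
  H='011' vs G='10': no prefix
  H='011' vs A='11': no prefix
  G='10' vs E='00': no prefix
  G='10' vs B='010': no prefix
  G='10' vs H='011': no prefix
  G='10' vs A='11': no prefix
  A='11' vs E='00': no prefix
  A='11' vs B='010': no prefix
  A='11' vs H='011': no prefix
  A='11' vs G='10': no prefix
No violation found over all pairs.

YES -- this is a valid prefix code. No codeword is a prefix of any other codeword.
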